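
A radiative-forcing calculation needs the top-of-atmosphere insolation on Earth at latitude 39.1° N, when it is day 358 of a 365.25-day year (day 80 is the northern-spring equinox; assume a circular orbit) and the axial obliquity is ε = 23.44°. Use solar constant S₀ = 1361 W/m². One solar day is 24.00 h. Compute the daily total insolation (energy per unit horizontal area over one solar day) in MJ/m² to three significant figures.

Solar longitude: λ_s = 360° × (358 − 80)/365.25 = 274.004°.
sin δ = sin 23.44° × sin 274.004° = -0.39682, so δ = -23.379°.
cos H₀ = −tan(+39.1°) tan(-23.379°) = 0.3513, H₀ = 1.2118 rad.
Bracket: H₀ sin φ sin δ + cos φ cos δ sin H₀ = 1.2118×0.63068×-0.39682 + 0.77605×0.91790×0.93625 = -0.303273 + 0.666925 = 0.363652.
Q̄ = (S₀/π) × [bracket] = (1361/π) × 0.363652 = 157.54 W/m².
Daily total = Q̄ × 24.00 h × 3600 s/h = 157.54 × 24.00 × 3600 / 10⁶ = 13.61 MJ/m².

13.6 MJ/m²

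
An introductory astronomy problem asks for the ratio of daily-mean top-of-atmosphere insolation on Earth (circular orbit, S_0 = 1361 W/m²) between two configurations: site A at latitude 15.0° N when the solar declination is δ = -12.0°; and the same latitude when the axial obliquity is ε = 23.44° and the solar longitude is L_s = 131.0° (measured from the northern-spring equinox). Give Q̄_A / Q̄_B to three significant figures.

Q̄_A / Q̄_B ≈ 0.823

— Configuration A (ϕ=+15.0°):
cos h₀ = −tan(+15.0°) tan(-12.000°) = 0.0570, h₀ = 1.5138 rad.
Bracket: h₀ sin ϕ sin δ + cos ϕ cos δ sin h₀ = 1.5138×0.25882×-0.20791 + 0.96593×0.97815×0.99838 = -0.081459 + 0.943294 = 0.861835.
Q̄ = (S_0/π) × [bracket] = (1361/π) × 0.861835 = 373.36 W/m².
— Configuration B (ϕ=+15.0°):
Solar declination: sin δ = sin ε · sin L_s = sin 23.44° × sin 131.0° = 0.30021, so δ = +17.471°.
cos h₀ = −tan(+15.0°) tan(+17.471°) = -0.0843, h₀ = 1.6552 rad.
Bracket: h₀ sin ϕ sin δ + cos ϕ cos δ sin h₀ = 1.6552×0.25882×0.30021 + 0.96593×0.95387×0.99644 = 0.128610 + 0.918092 = 1.046702.
Q̄ = (S_0/π) × [bracket] = (1361/π) × 1.046702 = 453.45 W/m².
Ratio Q̄_A / Q̄_B = 373.36 / 453.45 = 0.8234.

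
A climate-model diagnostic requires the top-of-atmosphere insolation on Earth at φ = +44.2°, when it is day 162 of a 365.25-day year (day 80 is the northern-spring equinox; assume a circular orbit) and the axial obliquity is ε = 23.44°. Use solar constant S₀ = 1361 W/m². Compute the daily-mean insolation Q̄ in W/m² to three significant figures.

Solar longitude: λ_s = 360° × (162 − 80)/365.25 = 80.821°.
sin δ = sin 23.44° × sin 80.821° = 0.39270, so δ = +23.122°.
cos H₀ = −tan(+44.2°) tan(+23.122°) = -0.4152, H₀ = 1.9990 rad.
Bracket: H₀ sin φ sin δ + cos φ cos δ sin H₀ = 1.9990×0.69717×0.39270 + 0.71691×0.91967×0.90971 = 0.547284 + 0.599791 = 1.147075.
Q̄ = (S₀/π) × [bracket] = (1361/π) × 1.147075 = 496.9 W/m².

Q̄ ≈ 497 W/m²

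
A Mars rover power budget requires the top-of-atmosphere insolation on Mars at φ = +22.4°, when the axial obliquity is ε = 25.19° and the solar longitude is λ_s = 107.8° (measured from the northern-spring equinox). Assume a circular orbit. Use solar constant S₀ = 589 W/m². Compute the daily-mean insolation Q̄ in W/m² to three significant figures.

Solar declination: sin δ = sin ε · sin λ_s = sin 25.19° × sin 107.8° = 0.40525, so δ = +23.907°.
cos H₀ = −tan(+22.4°) tan(+23.907°) = -0.1827, H₀ = 1.7545 rad.
Bracket: H₀ sin φ sin δ + cos φ cos δ sin H₀ = 1.7545×0.38107×0.40525 + 0.92455×0.91421×0.98317 = 0.270945 + 0.831008 = 1.101953.
Q̄ = (S₀/π) × [bracket] = (589/π) × 1.101953 = 206.6 W/m².

Q̄ ≈ 207 W/m²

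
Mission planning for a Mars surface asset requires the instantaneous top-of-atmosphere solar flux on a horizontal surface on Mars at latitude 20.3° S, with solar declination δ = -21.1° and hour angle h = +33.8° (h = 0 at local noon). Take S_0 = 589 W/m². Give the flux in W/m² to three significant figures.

502 W/m²

cos θ_z = sin ϕ sin δ + cos ϕ cos δ cos h = 0.124896 + 0.727117 = 0.852013.
Flux = S_0 · cos θ_z = 589 × 0.852013 = 501.8 W/m².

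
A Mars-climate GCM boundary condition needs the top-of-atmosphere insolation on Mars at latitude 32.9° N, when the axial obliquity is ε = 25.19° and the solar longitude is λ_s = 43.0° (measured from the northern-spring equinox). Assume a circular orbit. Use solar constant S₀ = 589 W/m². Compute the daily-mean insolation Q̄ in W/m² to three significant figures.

Q̄ ≈ 200 W/m²

Solar declination: sin δ = sin ε · sin λ_s = sin 25.19° × sin 43.0° = 0.29027, so δ = +16.874°.
cos H₀ = −tan(+32.9°) tan(+16.874°) = -0.1962, H₀ = 1.7683 rad.
Bracket: H₀ sin φ sin δ + cos φ cos δ sin H₀ = 1.7683×0.54317×0.29027 + 0.83962×0.95694×0.98056 = 0.278801 + 0.787847 = 1.066648.
Q̄ = (S₀/π) × [bracket] = (589/π) × 1.066648 = 200.0 W/m².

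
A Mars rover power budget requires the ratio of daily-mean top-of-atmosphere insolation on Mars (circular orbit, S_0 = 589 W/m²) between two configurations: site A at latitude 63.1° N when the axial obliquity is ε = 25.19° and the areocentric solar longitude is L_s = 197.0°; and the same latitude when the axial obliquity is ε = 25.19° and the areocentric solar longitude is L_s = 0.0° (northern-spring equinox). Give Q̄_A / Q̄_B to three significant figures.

Q̄_A / Q̄_B ≈ 0.637

— Configuration A (ϕ=+63.1°):
sin δ = sin 25.19° × sin 197.0° = -0.12444, so δ = -7.148°.
cos h₀ = −tan(+63.1°) tan(-7.148°) = 0.2472, h₀ = 1.3210 rad.
Bracket: h₀ sin ϕ sin δ + cos ϕ cos δ sin h₀ = 1.3210×0.89180×-0.12444 + 0.45243×0.99223×0.96896 = -0.146599 + 0.434980 = 0.288381.
Q̄ = (S_0/π) × [bracket] = (589/π) × 0.288381 = 54.067 W/m².
— Configuration B (ϕ=+63.1°):
sin δ = sin 25.19° × sin 0.0° = 0.00000, so δ = +0.000°.
cos h₀ = −tan(+63.1°) tan(+0.000°) = -0.0000, h₀ = 1.5708 rad.
Bracket: h₀ sin ϕ sin δ + cos ϕ cos δ sin h₀ = 1.5708×0.89180×0.00000 + 0.45243×1.00000×1.00000 = 0.000000 + 0.452430 = 0.452430.
Q̄ = (S_0/π) × [bracket] = (589/π) × 0.452430 = 84.824 W/m².
Ratio Q̄_A / Q̄_B = 54.067 / 84.824 = 0.6374.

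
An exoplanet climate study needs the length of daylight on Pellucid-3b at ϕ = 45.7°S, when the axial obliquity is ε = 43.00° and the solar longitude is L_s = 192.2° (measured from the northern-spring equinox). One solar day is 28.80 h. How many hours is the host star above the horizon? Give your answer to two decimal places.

15.77 h

Solar declination: sin δ = sin ε · sin L_s = sin 43.00° × sin 192.2° = -0.14412, so δ = -8.287°.
cos h₀ = −tan ϕ · tan δ = −tan(-45.7°) × tan(-8.287°) = -0.1492, so h₀ = 1.7206 rad = 98.58°.
Daylight = 2h₀/(2π) × 28.80 h = (1.7206/π) × 28.80 = 15.77 h.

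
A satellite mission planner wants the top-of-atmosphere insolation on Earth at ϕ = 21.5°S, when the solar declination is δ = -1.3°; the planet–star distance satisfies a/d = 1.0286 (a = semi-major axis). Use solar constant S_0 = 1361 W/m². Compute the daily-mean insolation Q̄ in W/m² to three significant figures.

cos h₀ = −tan(-21.5°) tan(-1.300°) = -0.0089, h₀ = 1.5797 rad.
Bracket: h₀ sin ϕ sin δ + cos ϕ cos δ sin h₀ = 1.5797×-0.36650×-0.02269 + 0.93042×0.99974×0.99996 = 0.013137 + 0.930141 = 0.943278.
Inverse-square distance factor (a/d)² = 1.0286² = 1.058018.
Q̄ = (S_0/π) × 1.058018 × [bracket] = (1361/π) × 1.058018 × 0.943278 = 432.4 W/m².

Q̄ ≈ 432 W/m²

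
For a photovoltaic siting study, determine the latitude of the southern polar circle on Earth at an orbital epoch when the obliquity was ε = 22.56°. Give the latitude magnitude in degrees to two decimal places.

The polar circle is the lowest latitude that experiences at least one full rotation of continuous darkness at the northern-summer solstice; it lies at |φ| = 90° − ε = 90° − 22.56° = 67.44°.

67.44°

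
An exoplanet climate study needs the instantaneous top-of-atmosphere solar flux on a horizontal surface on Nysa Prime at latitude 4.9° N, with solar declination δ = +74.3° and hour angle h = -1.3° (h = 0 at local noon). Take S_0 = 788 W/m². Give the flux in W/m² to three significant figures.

cos θ_z = sin ϕ sin δ + cos ϕ cos δ cos h = 0.082230 + 0.269542 = 0.351772.
Flux = S_0 · cos θ_z = 788 × 0.351772 = 277.2 W/m².

277 W/m²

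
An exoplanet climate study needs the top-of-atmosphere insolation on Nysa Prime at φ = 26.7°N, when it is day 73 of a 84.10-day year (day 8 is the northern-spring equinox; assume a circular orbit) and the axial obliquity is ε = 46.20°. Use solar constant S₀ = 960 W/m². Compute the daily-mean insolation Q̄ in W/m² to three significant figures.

Solar longitude: λ_s = 360° × (73 − 8)/84.10 = 278.240°.
sin δ = sin 46.20° × sin 278.240° = -0.71431, so δ = -45.587°.
cos H₀ = −tan(+26.7°) tan(-45.587°) = 0.5134, H₀ = 1.0317 rad.
Bracket: H₀ sin φ sin δ + cos φ cos δ sin H₀ = 1.0317×0.44932×-0.71431 + 0.89337×0.69983×0.85818 = -0.331128 + 0.536540 = 0.205412.
Q̄ = (S₀/π) × [bracket] = (960/π) × 0.205412 = 62.77 W/m².

Q̄ ≈ 62.8 W/m²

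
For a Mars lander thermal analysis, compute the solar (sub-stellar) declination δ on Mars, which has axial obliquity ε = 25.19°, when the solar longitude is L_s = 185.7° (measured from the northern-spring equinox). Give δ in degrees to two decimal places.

δ = -2.42°

sin δ = sin ε · sin L_s = sin 25.19° × sin 185.7° = -0.042273.
δ = arcsin(-0.042273) = -2.42°.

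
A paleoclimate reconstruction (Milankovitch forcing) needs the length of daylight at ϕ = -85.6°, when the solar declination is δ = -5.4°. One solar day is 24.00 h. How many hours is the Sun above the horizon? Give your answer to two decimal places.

24.00 h

Sunrise equation: cos h₀ = −tan ϕ · tan δ = -1.2285 ≤ −1, so the Sun never sets (polar day) and h₀ = π.
Daylight = 2h₀/(2π) × 24.00 h = (3.1416/π) × 24.00 = 24.00 h.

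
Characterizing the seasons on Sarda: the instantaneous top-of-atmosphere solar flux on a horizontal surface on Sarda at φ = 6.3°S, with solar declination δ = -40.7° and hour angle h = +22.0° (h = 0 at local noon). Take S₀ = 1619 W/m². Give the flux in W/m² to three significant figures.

cos θ_z = sin φ sin δ + cos φ cos δ cos h = 0.071558 + 0.698685 = 0.770243.
Flux = S₀ · cos θ_z = 1619 × 0.770243 = 1247 W/m².

1.25e+03 W/m²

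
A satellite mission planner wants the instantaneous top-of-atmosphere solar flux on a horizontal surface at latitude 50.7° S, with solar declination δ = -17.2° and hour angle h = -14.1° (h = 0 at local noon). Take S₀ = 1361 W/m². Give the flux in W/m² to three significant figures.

cos θ_z = sin φ sin δ + cos φ cos δ cos h = 0.228831 + 0.586826 = 0.815657.
Flux = S₀ · cos θ_z = 1361 × 0.815657 = 1110 W/m².

1.11e+03 W/m²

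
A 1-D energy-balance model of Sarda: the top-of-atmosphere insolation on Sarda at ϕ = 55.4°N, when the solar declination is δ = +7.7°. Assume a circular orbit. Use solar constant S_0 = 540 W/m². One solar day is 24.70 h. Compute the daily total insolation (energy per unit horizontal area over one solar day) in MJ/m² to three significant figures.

11.4 MJ/m²

cos h₀ = −tan(+55.4°) tan(+7.700°) = -0.1960, h₀ = 1.7681 rad.
Bracket: h₀ sin ϕ sin δ + cos ϕ cos δ sin h₀ = 1.7681×0.82314×0.13399 + 0.56784×0.99098×0.98061 = 0.195008 + 0.551807 = 0.746815.
Q̄ = (S_0/π) × [bracket] = (540/π) × 0.746815 = 128.37 W/m².
Daily total = Q̄ × 24.70 h × 3600 s/h = 128.37 × 24.70 × 3600 / 10⁶ = 11.41 MJ/m².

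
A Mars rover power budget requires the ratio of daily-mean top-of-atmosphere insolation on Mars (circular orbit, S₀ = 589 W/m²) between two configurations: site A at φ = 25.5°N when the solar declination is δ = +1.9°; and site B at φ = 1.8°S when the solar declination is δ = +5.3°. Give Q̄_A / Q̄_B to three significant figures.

— Configuration A (φ=+25.5°):
cos H₀ = −tan(+25.5°) tan(+1.900°) = -0.0158, H₀ = 1.5866 rad.
Bracket: H₀ sin φ sin δ + cos φ cos δ sin H₀ = 1.5866×0.43051×0.03316 + 0.90259×0.99945×0.99987 = 0.022650 + 0.901976 = 0.924626.
Q̄ = (S₀/π) × [bracket] = (589/π) × 0.924626 = 173.35 W/m².
— Configuration B (φ=-1.8°):
cos H₀ = −tan(-1.8°) tan(+5.300°) = 0.0029, H₀ = 1.5679 rad.
Bracket: H₀ sin φ sin δ + cos φ cos δ sin H₀ = 1.5679×-0.03141×0.09237 + 0.99951×0.99572×1.00000 = -0.004549 + 0.995232 = 0.990683.
Q̄ = (S₀/π) × [bracket] = (589/π) × 0.990683 = 185.74 W/m².
Ratio Q̄_A / Q̄_B = 173.35 / 185.74 = 0.9333.

Q̄_A / Q̄_B ≈ 0.933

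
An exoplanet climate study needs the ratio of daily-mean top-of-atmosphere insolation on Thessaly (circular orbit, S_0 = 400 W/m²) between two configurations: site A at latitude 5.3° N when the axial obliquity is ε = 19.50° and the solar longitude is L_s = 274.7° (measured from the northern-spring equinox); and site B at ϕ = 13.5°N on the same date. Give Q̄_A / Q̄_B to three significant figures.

Q̄_A / Q̄_B ≈ 1.12

— Configuration A (ϕ=+5.3°):
Solar declination: sin δ = sin ε · sin L_s = sin 19.50° × sin 274.7° = -0.33268, so δ = -19.432°.
cos h₀ = −tan(+5.3°) tan(-19.432°) = 0.0327, h₀ = 1.5381 rad.
Bracket: h₀ sin ϕ sin δ + cos ϕ cos δ sin h₀ = 1.5381×0.09237×-0.33268 + 0.99572×0.94304×0.99946 = -0.047265 + 0.938497 = 0.891232.
Q̄ = (S_0/π) × [bracket] = (400/π) × 0.891232 = 113.48 W/m².
— Configuration B (ϕ=+13.5°):
cos h₀ = −tan(+13.5°) tan(-19.432°) = 0.0847, h₀ = 1.4860 rad.
Bracket: h₀ sin ϕ sin δ + cos ϕ cos δ sin h₀ = 1.4860×0.23345×-0.33268 + 0.97237×0.94304×0.99641 = -0.115409 + 0.913692 = 0.798283.
Q̄ = (S_0/π) × [bracket] = (400/π) × 0.798283 = 101.64 W/m².
Ratio Q̄_A / Q̄_B = 113.48 / 101.64 = 1.116.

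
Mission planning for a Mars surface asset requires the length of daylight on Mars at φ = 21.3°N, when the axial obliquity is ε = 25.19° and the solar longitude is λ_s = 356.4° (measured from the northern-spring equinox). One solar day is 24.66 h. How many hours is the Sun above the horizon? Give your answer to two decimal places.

Solar declination: sin δ = sin ε · sin λ_s = sin 25.19° × sin 356.4° = -0.02672, so δ = -1.531°.
cos H₀ = −tan φ · tan δ = −tan(+21.3°) × tan(-1.531°) = 0.0104, so H₀ = 1.5604 rad = 89.40°.
Daylight = 2H₀/(2π) × 24.66 h = (1.5604/π) × 24.66 = 12.25 h.

12.25 h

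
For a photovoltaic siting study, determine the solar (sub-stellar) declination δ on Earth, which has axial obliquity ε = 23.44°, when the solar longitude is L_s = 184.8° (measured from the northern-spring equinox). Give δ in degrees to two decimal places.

δ = -1.91°

sin δ = sin ε · sin L_s = sin 23.44° × sin 184.8° = -0.033286.
δ = arcsin(-0.033286) = -1.91°.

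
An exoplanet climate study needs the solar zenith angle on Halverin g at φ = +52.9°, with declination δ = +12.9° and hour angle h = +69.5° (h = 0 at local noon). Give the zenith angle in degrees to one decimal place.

θ_z = 67.4°

cos θ_z = sin φ sin δ + cos φ cos δ cos h = 0.178061 + 0.205916 = 0.383977.
θ_z = arccos(0.383977) = 67.4°.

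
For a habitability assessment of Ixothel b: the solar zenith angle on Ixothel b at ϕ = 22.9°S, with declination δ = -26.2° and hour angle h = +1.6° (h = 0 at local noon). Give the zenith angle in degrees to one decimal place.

cos θ_z = sin ϕ sin δ + cos ϕ cos δ cos h = 0.171801 + 0.826219 = 0.998020.
θ_z = arccos(0.998020) = 3.6°.

θ_z = 3.6°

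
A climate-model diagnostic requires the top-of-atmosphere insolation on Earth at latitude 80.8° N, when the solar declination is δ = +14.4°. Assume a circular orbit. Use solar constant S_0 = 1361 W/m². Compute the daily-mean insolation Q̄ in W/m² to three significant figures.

Q̄ ≈ 334 W/m²

cos h₀ = −tan(+80.8°) tan(+14.400°) = -1.5853 ≤ −1 ⇒ polar day, h₀ = π.
Bracket: h₀ sin ϕ sin δ + cos ϕ cos δ sin h₀ = 3.1416×0.98714×0.24869 + 0.15988×0.96858×0.00000 = 0.771237 + 0.000000 = 0.771237.
Q̄ = (S_0/π) × [bracket] = (1361/π) × 0.771237 = 334.1 W/m².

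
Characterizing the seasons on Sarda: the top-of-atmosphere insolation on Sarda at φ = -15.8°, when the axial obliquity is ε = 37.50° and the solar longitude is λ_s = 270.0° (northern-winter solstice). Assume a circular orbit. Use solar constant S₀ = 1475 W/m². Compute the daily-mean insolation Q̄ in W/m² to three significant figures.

Solar declination: sin δ = sin ε · sin λ_s = sin 37.50° × sin 270.0° = -0.60876, so δ = -37.500°.
cos H₀ = −tan(-15.8°) tan(-37.500°) = -0.2171, H₀ = 1.7897 rad.
Bracket: H₀ sin φ sin δ + cos φ cos δ sin H₀ = 1.7897×-0.27228×-0.60876 + 0.96222×0.79335×0.97614 = 0.296648 + 0.745163 = 1.041811.
Q̄ = (S₀/π) × [bracket] = (1475/π) × 1.041811 = 489.1 W/m².

Q̄ ≈ 489 W/m²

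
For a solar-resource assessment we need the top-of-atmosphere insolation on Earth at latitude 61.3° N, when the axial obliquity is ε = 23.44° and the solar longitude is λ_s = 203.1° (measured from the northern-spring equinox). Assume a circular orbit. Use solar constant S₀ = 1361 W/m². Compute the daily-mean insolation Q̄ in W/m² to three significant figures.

Q̄ ≈ 121 W/m²

Solar declination: sin δ = sin ε · sin λ_s = sin 23.44° × sin 203.1° = -0.15607, so δ = -8.979°.
cos H₀ = −tan(+61.3°) tan(-8.979°) = 0.2886, H₀ = 1.2780 rad.
Bracket: H₀ sin φ sin δ + cos φ cos δ sin H₀ = 1.2780×0.87715×-0.15607 + 0.48022×0.98775×0.95745 = -0.174954 + 0.454154 = 0.279200.
Q̄ = (S₀/π) × [bracket] = (1361/π) × 0.279200 = 121.0 W/m².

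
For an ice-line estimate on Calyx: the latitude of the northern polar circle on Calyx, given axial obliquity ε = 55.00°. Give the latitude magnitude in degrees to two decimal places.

35.00°

The polar circle is the lowest latitude that experiences at least one full rotation of continuous daylight at the northern-summer solstice; it lies at |φ| = 90° − ε = 90° − 55.00° = 35.00°.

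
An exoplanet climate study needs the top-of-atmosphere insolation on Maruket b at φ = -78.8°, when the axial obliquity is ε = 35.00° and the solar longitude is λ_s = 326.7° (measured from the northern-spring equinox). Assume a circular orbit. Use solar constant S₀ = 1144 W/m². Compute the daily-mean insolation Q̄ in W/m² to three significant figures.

Solar declination: sin δ = sin ε · sin λ_s = sin 35.00° × sin 326.7° = -0.31491, so δ = -18.355°.
cos H₀ = −tan(-78.8°) tan(-18.355°) = -1.6756 ≤ −1 ⇒ polar day, H₀ = π.
Bracket: H₀ sin φ sin δ + cos φ cos δ sin H₀ = 3.1416×-0.98096×-0.31491 + 0.19423×0.94912×0.00000 = 0.970485 + 0.000000 = 0.970485.
Q̄ = (S₀/π) × [bracket] = (1144/π) × 0.970485 = 353.4 W/m².

Q̄ ≈ 353 W/m²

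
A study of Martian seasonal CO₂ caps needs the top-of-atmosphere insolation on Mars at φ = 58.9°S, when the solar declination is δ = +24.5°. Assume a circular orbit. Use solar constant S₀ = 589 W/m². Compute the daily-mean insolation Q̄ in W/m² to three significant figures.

cos H₀ = −tan(-58.9°) tan(+24.500°) = 0.7555, H₀ = 0.7144 rad.
Bracket: H₀ sin φ sin δ + cos φ cos δ sin H₀ = 0.7144×-0.85627×0.41469 + 0.51653×0.90996×0.65519 = -0.253674 + 0.307953 = 0.054279.
Q̄ = (S₀/π) × [bracket] = (589/π) × 0.054279 = 10.18 W/m².

Q̄ ≈ 10.2 W/m²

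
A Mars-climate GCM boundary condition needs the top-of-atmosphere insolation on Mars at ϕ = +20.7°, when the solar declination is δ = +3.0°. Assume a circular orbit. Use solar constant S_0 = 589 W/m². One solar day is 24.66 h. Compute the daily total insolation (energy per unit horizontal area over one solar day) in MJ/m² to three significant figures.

cos h₀ = −tan(+20.7°) tan(+3.000°) = -0.0198, h₀ = 1.5906 rad.
Bracket: h₀ sin ϕ sin δ + cos ϕ cos δ sin h₀ = 1.5906×0.35347×0.05234 + 0.93544×0.99863×0.99980 = 0.029427 + 0.933972 = 0.963399.
Q̄ = (S_0/π) × [bracket] = (589/π) × 0.963399 = 180.62 W/m².
Daily total = Q̄ × 24.66 h × 3600 s/h = 180.62 × 24.66 × 3600 / 10⁶ = 16.03 MJ/m².

16.0 MJ/m²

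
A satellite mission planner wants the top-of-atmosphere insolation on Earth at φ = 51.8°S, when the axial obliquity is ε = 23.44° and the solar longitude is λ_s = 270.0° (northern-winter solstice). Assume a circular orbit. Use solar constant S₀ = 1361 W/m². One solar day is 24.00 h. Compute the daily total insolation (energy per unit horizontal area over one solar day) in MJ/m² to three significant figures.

Solar declination: sin δ = sin ε · sin λ_s = sin 23.44° × sin 270.0° = -0.39779, so δ = -23.440°.
cos H₀ = −tan(-51.8°) tan(-23.440°) = -0.5510, H₀ = 2.1543 rad.
Bracket: H₀ sin φ sin δ + cos φ cos δ sin H₀ = 2.1543×-0.78586×-0.39779 + 0.61841×0.91748×0.83453 = 0.673450 + 0.473495 = 1.146945.
Q̄ = (S₀/π) × [bracket] = (1361/π) × 1.146945 = 496.88 W/m².
Daily total = Q̄ × 24.00 h × 3600 s/h = 496.88 × 24.00 × 3600 / 10⁶ = 42.93 MJ/m².

42.9 MJ/m²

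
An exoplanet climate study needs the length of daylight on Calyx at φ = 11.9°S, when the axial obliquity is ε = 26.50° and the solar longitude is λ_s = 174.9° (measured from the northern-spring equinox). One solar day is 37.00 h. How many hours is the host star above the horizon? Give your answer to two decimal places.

Solar declination: sin δ = sin ε · sin λ_s = sin 26.50° × sin 174.9° = 0.03966, so δ = +2.273°.
cos H₀ = −tan φ · tan δ = −tan(-11.9°) × tan(+2.273°) = 0.0084, so H₀ = 1.5624 rad = 89.52°.
Daylight = 2H₀/(2π) × 37.00 h = (1.5624/π) × 37.00 = 18.40 h.

18.40 h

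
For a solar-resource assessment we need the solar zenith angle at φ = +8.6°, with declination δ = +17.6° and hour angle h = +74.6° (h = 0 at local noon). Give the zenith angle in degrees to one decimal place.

cos θ_z = sin φ sin δ + cos φ cos δ cos h = 0.045215 + 0.250280 = 0.295495.
θ_z = arccos(0.295495) = 72.8°.

θ_z = 72.8°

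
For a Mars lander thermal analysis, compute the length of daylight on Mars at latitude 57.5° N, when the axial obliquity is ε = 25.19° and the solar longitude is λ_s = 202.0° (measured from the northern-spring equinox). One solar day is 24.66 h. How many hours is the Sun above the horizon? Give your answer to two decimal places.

10.32 h

Solar declination: sin δ = sin ε · sin λ_s = sin 25.19° × sin 202.0° = -0.15944, so δ = -9.174°.
cos H₀ = −tan φ · tan δ = −tan(+57.5°) × tan(-9.174°) = 0.2535, so H₀ = 1.3145 rad = 75.31°.
Daylight = 2H₀/(2π) × 24.66 h = (1.3145/π) × 24.66 = 10.32 h.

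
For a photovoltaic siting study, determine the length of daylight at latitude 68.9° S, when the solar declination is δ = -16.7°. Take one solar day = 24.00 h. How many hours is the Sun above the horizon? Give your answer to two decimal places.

cos h₀ = −tan ϕ · tan δ = −tan(-68.9°) × tan(-16.700°) = -0.7775, so h₀ = 2.4615 rad = 141.03°.
Daylight = 2h₀/(2π) × 24.00 h = (2.4615/π) × 24.00 = 18.80 h.

18.80 h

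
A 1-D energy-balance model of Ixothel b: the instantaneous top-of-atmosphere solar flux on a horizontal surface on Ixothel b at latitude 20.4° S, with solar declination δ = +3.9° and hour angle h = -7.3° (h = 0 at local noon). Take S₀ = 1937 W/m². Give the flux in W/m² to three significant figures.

cos θ_z = sin φ sin δ + cos φ cos δ cos h = -0.023708 + 0.927532 = 0.903824.
Flux = S₀ · cos θ_z = 1937 × 0.903824 = 1751 W/m².

1.75e+03 W/m²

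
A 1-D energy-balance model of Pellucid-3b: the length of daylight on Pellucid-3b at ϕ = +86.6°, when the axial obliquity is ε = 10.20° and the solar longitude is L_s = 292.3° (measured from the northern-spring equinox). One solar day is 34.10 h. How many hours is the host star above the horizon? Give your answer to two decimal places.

0.00 h

Solar declination: sin δ = sin ε · sin L_s = sin 10.20° × sin 292.3° = -0.16384, so δ = -9.430°.
cos h₀ = −tan ϕ · tan δ = 2.7955 ≥ 1, so the host star never rises (polar night) and h₀ = 0.
Daylight = 2h₀/(2π) × 34.10 h = (0.0000/π) × 34.10 = 0.00 h.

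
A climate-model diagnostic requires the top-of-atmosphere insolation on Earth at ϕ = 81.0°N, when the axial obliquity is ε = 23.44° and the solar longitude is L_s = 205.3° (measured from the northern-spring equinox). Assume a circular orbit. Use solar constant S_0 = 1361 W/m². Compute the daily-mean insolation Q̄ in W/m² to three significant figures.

Solar declination: sin δ = sin ε · sin L_s = sin 23.44° × sin 205.3° = -0.17000, so δ = -9.788°.
cos h₀ = −tan(+81.0°) tan(-9.788°) = 1.0892 ≥ 1 ⇒ polar night, h₀ = 0 and Q̄ = 0.

Q̄ ≈ 0.00 W/m²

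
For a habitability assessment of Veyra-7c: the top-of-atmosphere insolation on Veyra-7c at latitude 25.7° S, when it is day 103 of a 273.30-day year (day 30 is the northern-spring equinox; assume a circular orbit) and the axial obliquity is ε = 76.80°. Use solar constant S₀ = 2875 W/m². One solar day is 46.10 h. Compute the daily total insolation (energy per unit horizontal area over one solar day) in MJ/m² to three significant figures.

0.00 MJ/m²

Solar longitude: λ_s = 360° × (103 − 30)/273.30 = 96.158°.
sin δ = sin 76.80° × sin 96.158° = 0.96796, so δ = +75.457°.
cos H₀ = −tan(-25.7°) tan(+75.457°) = 1.8552 ≥ 1 ⇒ polar night, H₀ = 0 and Q̄ = 0.
Daily total = Q̄ × 46.10 h × 3600 s/h = 0.00 MJ/m².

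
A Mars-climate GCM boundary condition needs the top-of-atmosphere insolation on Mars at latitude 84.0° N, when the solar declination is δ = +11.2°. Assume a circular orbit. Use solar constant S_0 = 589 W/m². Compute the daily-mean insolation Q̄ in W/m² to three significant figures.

cos h₀ = −tan(+84.0°) tan(+11.200°) = -1.8839 ≤ −1 ⇒ polar day, h₀ = π.
Bracket: h₀ sin ϕ sin δ + cos ϕ cos δ sin h₀ = 3.1416×0.99452×0.19423 + 0.10453×0.98096×0.00000 = 0.606849 + 0.000000 = 0.606849.
Q̄ = (S_0/π) × [bracket] = (589/π) × 0.606849 = 113.8 W/m².

Q̄ ≈ 114 W/m²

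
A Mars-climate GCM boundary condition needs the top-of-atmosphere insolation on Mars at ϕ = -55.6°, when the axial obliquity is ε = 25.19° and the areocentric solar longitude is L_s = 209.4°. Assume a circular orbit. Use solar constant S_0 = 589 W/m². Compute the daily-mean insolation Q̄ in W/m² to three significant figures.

sin δ = sin 25.19° × sin 209.4° = -0.20894, so δ = -12.060°.
cos h₀ = −tan(-55.6°) tan(-12.060°) = -0.3120, h₀ = 1.8881 rad.
Bracket: h₀ sin ϕ sin δ + cos ϕ cos δ sin h₀ = 1.8881×-0.82511×-0.20894 + 0.56497×0.97793×0.95007 = 0.325506 + 0.524915 = 0.850421.
Q̄ = (S_0/π) × [bracket] = (589/π) × 0.850421 = 159.4 W/m².

Q̄ ≈ 159 W/m²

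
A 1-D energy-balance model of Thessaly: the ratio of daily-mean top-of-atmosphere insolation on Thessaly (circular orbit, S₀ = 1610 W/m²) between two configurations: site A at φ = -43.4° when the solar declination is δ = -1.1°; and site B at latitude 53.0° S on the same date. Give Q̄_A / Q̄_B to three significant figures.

Q̄_A / Q̄_B ≈ 1.19

— Configuration A (φ=-43.4°):
cos H₀ = −tan(-43.4°) tan(-1.100°) = -0.0182, H₀ = 1.5890 rad.
Bracket: H₀ sin φ sin δ + cos φ cos δ sin H₀ = 1.5890×-0.68709×-0.01920 + 0.72657×0.99982×0.99984 = 0.020962 + 0.726323 = 0.747285.
Q̄ = (S₀/π) × [bracket] = (1610/π) × 0.747285 = 382.97 W/m².
— Configuration B (φ=-53.0°):
cos H₀ = −tan(-53.0°) tan(-1.100°) = -0.0255, H₀ = 1.5963 rad.
Bracket: H₀ sin φ sin δ + cos φ cos δ sin H₀ = 1.5963×-0.79864×-0.01920 + 0.60182×0.99982×0.99968 = 0.024477 + 0.601519 = 0.625996.
Q̄ = (S₀/π) × [bracket] = (1610/π) × 0.625996 = 320.81 W/m².
Ratio Q̄_A / Q̄_B = 382.97 / 320.81 = 1.194.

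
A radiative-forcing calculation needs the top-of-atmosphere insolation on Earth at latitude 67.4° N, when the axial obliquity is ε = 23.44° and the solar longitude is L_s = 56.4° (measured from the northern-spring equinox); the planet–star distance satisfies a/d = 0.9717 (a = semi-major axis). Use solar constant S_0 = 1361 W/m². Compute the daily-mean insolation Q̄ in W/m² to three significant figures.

Solar declination: sin δ = sin ε · sin L_s = sin 23.44° × sin 56.4° = 0.33133, so δ = +19.349°.
cos h₀ = −tan(+67.4°) tan(+19.349°) = -0.8436, h₀ = 2.5748 rad.
Bracket: h₀ sin ϕ sin δ + cos ϕ cos δ sin h₀ = 2.5748×0.92321×0.33133 + 0.38430×0.94352×0.53695 = 0.787598 + 0.194695 = 0.982293.
Inverse-square distance factor (a/d)² = 0.9717² = 0.944201.
Q̄ = (S_0/π) × 0.944201 × [bracket] = (1361/π) × 0.944201 × 0.982293 = 401.8 W/m².

Q̄ ≈ 402 W/m²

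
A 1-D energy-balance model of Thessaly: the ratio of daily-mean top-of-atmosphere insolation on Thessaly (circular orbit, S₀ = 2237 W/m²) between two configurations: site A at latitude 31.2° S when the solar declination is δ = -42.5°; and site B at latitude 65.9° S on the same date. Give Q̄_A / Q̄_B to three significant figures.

Q̄_A / Q̄_B ≈ 0.661

— Configuration A (φ=-31.2°):
cos H₀ = −tan(-31.2°) tan(-42.500°) = -0.5549, H₀ = 2.1591 rad.
Bracket: H₀ sin φ sin δ + cos φ cos δ sin H₀ = 2.1591×-0.51803×-0.67559 + 0.85536×0.73728×0.83188 = 0.755633 + 0.524617 = 1.280250.
Q̄ = (S₀/π) × [bracket] = (2237/π) × 1.280250 = 911.61 W/m².
— Configuration B (φ=-65.9°):
cos H₀ = −tan(-65.9°) tan(-42.500°) = -2.0485 ≤ −1 ⇒ polar day, H₀ = π.
Bracket: H₀ sin φ sin δ + cos φ cos δ sin H₀ = 3.1416×-0.91283×-0.67559 + 0.40833×0.73728×0.00000 = 1.937421 + 0.000000 = 1.937421.
Q̄ = (S₀/π) × [bracket] = (2237/π) × 1.937421 = 1379.6 W/m².
Ratio Q̄_A / Q̄_B = 911.61 / 1379.6 = 0.6608.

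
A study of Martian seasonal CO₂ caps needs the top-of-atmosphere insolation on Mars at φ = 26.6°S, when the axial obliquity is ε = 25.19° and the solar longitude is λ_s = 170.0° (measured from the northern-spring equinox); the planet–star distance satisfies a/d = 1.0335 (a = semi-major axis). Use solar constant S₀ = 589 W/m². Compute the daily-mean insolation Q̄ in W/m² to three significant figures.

Q̄ ≈ 168 W/m²

Solar declination: sin δ = sin ε · sin λ_s = sin 25.19° × sin 170.0° = 0.07391, so δ = +4.239°.
cos H₀ = −tan(-26.6°) tan(+4.239°) = 0.0371, H₀ = 1.5337 rad.
Bracket: H₀ sin φ sin δ + cos φ cos δ sin H₀ = 1.5337×-0.44776×0.07391 + 0.89415×0.99727×0.99931 = -0.050756 + 0.891094 = 0.840338.
Inverse-square distance factor (a/d)² = 1.0335² = 1.068122.
Q̄ = (S₀/π) × 1.068122 × [bracket] = (589/π) × 1.068122 × 0.840338 = 168.3 W/m².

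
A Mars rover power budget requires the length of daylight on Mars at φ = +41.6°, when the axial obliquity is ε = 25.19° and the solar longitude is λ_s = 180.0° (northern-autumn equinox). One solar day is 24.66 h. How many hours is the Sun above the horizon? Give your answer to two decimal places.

Solar declination: sin δ = sin ε · sin λ_s = sin 25.19° × sin 180.0° = 0.00000, so δ = +0.000°.
cos H₀ = −tan φ · tan δ = −tan(+41.6°) × tan(+0.000°) = -0.0000, so H₀ = 1.5708 rad = 90.00°.
Daylight = 2H₀/(2π) × 24.66 h = (1.5708/π) × 24.66 = 12.33 h.

12.33 h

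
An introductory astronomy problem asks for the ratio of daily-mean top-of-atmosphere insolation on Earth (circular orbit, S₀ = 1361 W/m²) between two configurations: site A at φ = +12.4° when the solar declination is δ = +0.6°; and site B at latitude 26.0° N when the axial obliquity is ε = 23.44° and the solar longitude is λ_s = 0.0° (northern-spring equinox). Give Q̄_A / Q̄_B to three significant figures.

Q̄_A / Q̄_B ≈ 1.09

— Configuration A (φ=+12.4°):
cos H₀ = −tan(+12.4°) tan(+0.600°) = -0.0023, H₀ = 1.5731 rad.
Bracket: H₀ sin φ sin δ + cos φ cos δ sin H₀ = 1.5731×0.21474×0.01047 + 0.97667×0.99995×1.00000 = 0.003537 + 0.976621 = 0.980158.
Q̄ = (S₀/π) × [bracket] = (1361/π) × 0.980158 = 424.62 W/m².
— Configuration B (φ=+26.0°):
Solar declination: sin δ = sin ε · sin λ_s = sin 23.44° × sin 0.0° = 0.00000, so δ = +0.000°.
cos H₀ = −tan(+26.0°) tan(+0.000°) = -0.0000, H₀ = 1.5708 rad.
Bracket: H₀ sin φ sin δ + cos φ cos δ sin H₀ = 1.5708×0.43837×0.00000 + 0.89879×1.00000×1.00000 = 0.000000 + 0.898790 = 0.898790.
Q̄ = (S₀/π) × [bracket] = (1361/π) × 0.898790 = 389.37 W/m².
Ratio Q̄_A / Q̄_B = 424.62 / 389.37 = 1.091.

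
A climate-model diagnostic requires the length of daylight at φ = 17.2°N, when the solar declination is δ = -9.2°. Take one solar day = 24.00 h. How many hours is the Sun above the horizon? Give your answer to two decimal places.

11.62 h

cos H₀ = −tan φ · tan δ = −tan(+17.2°) × tan(-9.200°) = 0.0501, so H₀ = 1.5206 rad = 87.13°.
Daylight = 2H₀/(2π) × 24.00 h = (1.5206/π) × 24.00 = 11.62 h.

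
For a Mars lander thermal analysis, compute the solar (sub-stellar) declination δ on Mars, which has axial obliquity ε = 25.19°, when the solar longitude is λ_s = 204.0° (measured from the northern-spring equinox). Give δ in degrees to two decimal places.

sin δ = sin ε · sin λ_s = sin 25.19° × sin 204.0° = -0.173116.
δ = arcsin(-0.173116) = -9.97°.

δ = -9.97°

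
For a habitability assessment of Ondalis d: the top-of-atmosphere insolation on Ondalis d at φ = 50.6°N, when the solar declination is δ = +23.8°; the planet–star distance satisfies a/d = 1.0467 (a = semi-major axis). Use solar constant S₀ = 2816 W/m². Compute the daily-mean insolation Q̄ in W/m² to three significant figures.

cos H₀ = −tan(+50.6°) tan(+23.800°) = -0.5369, H₀ = 2.1376 rad.
Bracket: H₀ sin φ sin δ + cos φ cos δ sin H₀ = 2.1376×0.77273×0.40355 + 0.63473×0.91496×0.84362 = 0.666579 + 0.489934 = 1.156513.
Inverse-square distance factor (a/d)² = 1.0467² = 1.095581.
Q̄ = (S₀/π) × 1.095581 × [bracket] = (2816/π) × 1.095581 × 1.156513 = 1136 W/m².

Q̄ ≈ 1.14e+03 W/m²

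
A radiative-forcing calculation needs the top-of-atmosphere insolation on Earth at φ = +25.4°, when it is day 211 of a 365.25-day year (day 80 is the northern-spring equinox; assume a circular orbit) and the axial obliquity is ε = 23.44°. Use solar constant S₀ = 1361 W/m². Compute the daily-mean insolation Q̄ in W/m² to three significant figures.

Solar longitude: λ_s = 360° × (211 − 80)/365.25 = 129.117°.
sin δ = sin 23.44° × sin 129.117° = 0.30863, so δ = +17.977°.
cos H₀ = −tan(+25.4°) tan(+17.977°) = -0.1541, H₀ = 1.7255 rad.
Bracket: H₀ sin φ sin δ + cos φ cos δ sin H₀ = 1.7255×0.42894×0.30863 + 0.90334×0.95118×0.98806 = 0.228428 + 0.848980 = 1.077408.
Q̄ = (S₀/π) × [bracket] = (1361/π) × 1.077408 = 466.8 W/m².

Q̄ ≈ 467 W/m²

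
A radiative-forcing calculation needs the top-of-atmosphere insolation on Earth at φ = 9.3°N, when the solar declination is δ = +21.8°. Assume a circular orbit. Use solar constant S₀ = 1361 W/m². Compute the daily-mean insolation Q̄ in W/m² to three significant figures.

cos H₀ = −tan(+9.3°) tan(+21.800°) = -0.0655, H₀ = 1.6363 rad.
Bracket: H₀ sin φ sin δ + cos φ cos δ sin H₀ = 1.6363×0.16160×0.37137 + 0.98686×0.92849×0.99785 = 0.098200 + 0.914320 = 1.012520.
Q̄ = (S₀/π) × [bracket] = (1361/π) × 1.012520 = 438.6 W/m².

Q̄ ≈ 439 W/m²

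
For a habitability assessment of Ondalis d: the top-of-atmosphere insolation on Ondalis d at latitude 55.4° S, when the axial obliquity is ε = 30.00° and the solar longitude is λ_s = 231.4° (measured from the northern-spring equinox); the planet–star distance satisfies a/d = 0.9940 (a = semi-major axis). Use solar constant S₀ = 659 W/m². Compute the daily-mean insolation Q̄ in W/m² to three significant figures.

Q̄ ≈ 234 W/m²

Solar declination: sin δ = sin ε · sin λ_s = sin 30.00° × sin 231.4° = -0.39076, so δ = -23.002°.
cos H₀ = −tan(-55.4°) tan(-23.002°) = -0.6154, H₀ = 2.2336 rad.
Bracket: H₀ sin φ sin δ + cos φ cos δ sin H₀ = 2.2336×-0.82314×-0.39076 + 0.56784×0.92049×0.78824 = 0.718438 + 0.412006 = 1.130444.
Inverse-square distance factor (a/d)² = 0.9940² = 0.988036.
Q̄ = (S₀/π) × 0.988036 × [bracket] = (659/π) × 0.988036 × 1.130444 = 234.3 W/m².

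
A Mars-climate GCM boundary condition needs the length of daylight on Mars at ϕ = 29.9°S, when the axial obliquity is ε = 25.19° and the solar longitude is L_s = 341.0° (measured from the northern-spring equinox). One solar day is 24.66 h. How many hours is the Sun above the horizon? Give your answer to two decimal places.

12.96 h

Solar declination: sin δ = sin ε · sin L_s = sin 25.19° × sin 341.0° = -0.13857, so δ = -7.965°.
cos h₀ = −tan ϕ · tan δ = −tan(-29.9°) × tan(-7.965°) = -0.0805, so h₀ = 1.6513 rad = 94.61°.
Daylight = 2h₀/(2π) × 24.66 h = (1.6513/π) × 24.66 = 12.96 h.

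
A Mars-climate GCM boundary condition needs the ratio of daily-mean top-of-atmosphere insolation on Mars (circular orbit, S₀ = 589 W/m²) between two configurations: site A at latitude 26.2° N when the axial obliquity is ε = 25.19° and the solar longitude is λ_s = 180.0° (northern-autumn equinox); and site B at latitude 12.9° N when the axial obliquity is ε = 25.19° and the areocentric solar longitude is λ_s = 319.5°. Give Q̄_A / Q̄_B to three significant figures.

Q̄_A / Q̄_B ≈ 1.07

— Configuration A (φ=+26.2°):
Solar declination: sin δ = sin ε · sin λ_s = sin 25.19° × sin 180.0° = 0.00000, so δ = +0.000°.
cos H₀ = −tan(+26.2°) tan(+0.000°) = -0.0000, H₀ = 1.5708 rad.
Bracket: H₀ sin φ sin δ + cos φ cos δ sin H₀ = 1.5708×0.44151×0.00000 + 0.89726×1.00000×1.00000 = 0.000000 + 0.897260 = 0.897260.
Q̄ = (S₀/π) × [bracket] = (589/π) × 0.897260 = 168.22 W/m².
— Configuration B (φ=+12.9°):
sin δ = sin 25.19° × sin 319.5° = -0.27642, so δ = -16.047°.
cos H₀ = −tan(+12.9°) tan(-16.047°) = 0.0659, H₀ = 1.5049 rad.
Bracket: H₀ sin φ sin δ + cos φ cos δ sin H₀ = 1.5049×0.22325×-0.27642 + 0.97476×0.96104×0.99783 = -0.092869 + 0.934751 = 0.841882.
Q̄ = (S₀/π) × [bracket] = (589/π) × 0.841882 = 157.84 W/m².
Ratio Q̄_A / Q̄_B = 168.22 / 157.84 = 1.066.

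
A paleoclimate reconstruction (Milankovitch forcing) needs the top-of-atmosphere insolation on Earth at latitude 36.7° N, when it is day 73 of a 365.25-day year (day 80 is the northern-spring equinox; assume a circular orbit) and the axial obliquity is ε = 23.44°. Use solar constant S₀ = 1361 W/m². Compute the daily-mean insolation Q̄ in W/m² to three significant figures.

Solar longitude: λ_s = 360° × (73 − 80)/365.25 = -6.899°, i.e. -6.899° + 360° = 353.101°.
sin δ = sin 23.44° × sin 353.101° = -0.04778, so δ = -2.739°.
cos H₀ = −tan(+36.7°) tan(-2.739°) = 0.0357, H₀ = 1.5351 rad.
Bracket: H₀ sin φ sin δ + cos φ cos δ sin H₀ = 1.5351×0.59763×-0.04778 + 0.80178×0.99886×0.99936 = -0.043834 + 0.800353 = 0.756519.
Q̄ = (S₀/π) × [bracket] = (1361/π) × 0.756519 = 327.7 W/m².

Q̄ ≈ 328 W/m²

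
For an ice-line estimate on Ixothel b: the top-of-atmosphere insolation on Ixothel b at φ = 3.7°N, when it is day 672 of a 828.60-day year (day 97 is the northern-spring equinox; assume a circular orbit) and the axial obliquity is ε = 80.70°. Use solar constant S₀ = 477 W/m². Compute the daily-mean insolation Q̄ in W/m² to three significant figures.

Solar longitude: λ_s = 360° × (672 − 97)/828.60 = 249.819°.
sin δ = sin 80.70° × sin 249.819° = -0.92627, so δ = -67.861°.
cos H₀ = −tan(+3.7°) tan(-67.861°) = 0.1589, H₀ = 1.4112 rad.
Bracket: H₀ sin φ sin δ + cos φ cos δ sin H₀ = 1.4112×0.06453×-0.92627 + 0.99792×0.37686×0.98729 = -0.084351 + 0.371296 = 0.286945.
Q̄ = (S₀/π) × [bracket] = (477/π) × 0.286945 = 43.57 W/m².

Q̄ ≈ 43.6 W/m²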